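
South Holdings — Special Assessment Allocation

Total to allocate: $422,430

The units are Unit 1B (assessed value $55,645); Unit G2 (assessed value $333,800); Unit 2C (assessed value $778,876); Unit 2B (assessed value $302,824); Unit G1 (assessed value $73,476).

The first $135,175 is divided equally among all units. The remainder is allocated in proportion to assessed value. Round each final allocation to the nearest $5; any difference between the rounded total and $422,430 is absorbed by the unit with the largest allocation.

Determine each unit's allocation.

Unit 1B: $37,385 · Unit G2: $89,110 · Unit 2C: $171,885 · Unit 2B: $83,350 · Unit G1: $40,700

Equal tier: $135,175 ÷ 5 = $27,035 apiece.
Remainder $287,255 by assessed value (total 1,544,621): Unit 1B 10,348.37 → $10,350; Unit G2 62,077.18 → $62,075; Unit 2C 144,848.49 → $144,850; Unit 2B 56,316.54 → $56,315; Unit G1 13,664.42 → $13,665.
Totals: Unit 1B $27,035 + $10,350 = $37,385; Unit G2 $27,035 + $62,075 = $89,110; Unit 2C $27,035 + $144,850 = $171,885; Unit 2B $27,035 + $56,315 = $83,350; Unit G1 $27,035 + $13,665 = $40,700.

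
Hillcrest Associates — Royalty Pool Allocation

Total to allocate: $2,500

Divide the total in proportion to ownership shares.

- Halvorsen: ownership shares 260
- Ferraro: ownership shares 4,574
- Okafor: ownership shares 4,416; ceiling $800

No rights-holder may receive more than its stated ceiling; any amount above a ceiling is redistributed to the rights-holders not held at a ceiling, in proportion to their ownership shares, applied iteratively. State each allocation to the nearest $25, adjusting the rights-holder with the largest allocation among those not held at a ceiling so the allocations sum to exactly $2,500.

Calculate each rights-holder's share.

Total ownership shares = 9,250.
Pro-rata shares before constraints: Halvorsen 70.27; Ferraro 1,236.22; Okafor 1,193.51.
Cap binds for Okafor ($800); balance $1,700 reallocated over remaining ownership shares 4,834.
Shares after redistribution: Halvorsen 91.44 → $100; Ferraro 1,608.56 → $1,600.

Halvorsen: $100 · Ferraro: $1,600 · Okafor: $800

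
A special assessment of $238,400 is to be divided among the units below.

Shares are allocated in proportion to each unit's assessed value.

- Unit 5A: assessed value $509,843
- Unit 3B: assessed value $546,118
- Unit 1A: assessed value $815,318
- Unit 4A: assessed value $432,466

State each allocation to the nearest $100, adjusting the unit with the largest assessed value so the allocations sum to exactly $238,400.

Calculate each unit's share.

Unit 5A: $52,800; Unit 3B: $56,500; Unit 1A: $84,300; Unit 4A: $44,800

Assessed value total: 2,303,745.
Unrounded shares: Unit 5A 509,843/2,303,745 × $238,400 = 52,760.43; Unit 3B 546,118/2,303,745 × $238,400 = 56,514.30; Unit 1A 815,318/2,303,745 × $238,400 = 84,372.10; Unit 4A 432,466/2,303,745 × $238,400 = 44,753.17.
At nearest $100: Unit 5A $52,800; Unit 3B $56,500; Unit 1A $84,400; Unit 4A $44,800. Sum = $238,500.
Difference $238,400 − $238,500 = −$100 applied to largest assessed value (Unit 1A): Unit 1A becomes $84,300.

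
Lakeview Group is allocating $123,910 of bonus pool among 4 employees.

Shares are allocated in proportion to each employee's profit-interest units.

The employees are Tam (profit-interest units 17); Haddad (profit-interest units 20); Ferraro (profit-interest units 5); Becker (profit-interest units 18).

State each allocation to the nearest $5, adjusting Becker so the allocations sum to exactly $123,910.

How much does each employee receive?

Total profit-interest units = 60.
Pro-rata amounts: Tam 17/60 × $123,910 = 35,107.83; Haddad 20/60 × $123,910 = 41,303.33; Ferraro 5/60 × $123,910 = 10,325.83; Becker 18/60 × $123,910 = 37,173.00.
Rounded to nearest $5: Tam $35,110; Haddad $41,305; Ferraro $10,325; Becker $37,175. Sum = $123,915.
Difference $123,910 − $123,915 = −$5 applied to Becker: Becker becomes $37,170.

Tam: $35,110 · Haddad: $41,305 · Ferraro: $10,325 · Becker: $37,170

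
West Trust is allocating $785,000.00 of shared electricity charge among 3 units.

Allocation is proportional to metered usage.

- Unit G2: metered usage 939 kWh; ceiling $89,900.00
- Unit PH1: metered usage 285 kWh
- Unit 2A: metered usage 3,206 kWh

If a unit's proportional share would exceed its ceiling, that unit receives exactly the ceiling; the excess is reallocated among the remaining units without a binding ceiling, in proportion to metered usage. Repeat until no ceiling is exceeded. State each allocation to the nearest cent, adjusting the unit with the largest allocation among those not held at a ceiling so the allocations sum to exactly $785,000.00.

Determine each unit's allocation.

Unit G2: $89,900.00 | Unit PH1: $56,746.92 | Unit 2A: $638,353.08

Metered usage total: 4,430.
Pro-rata shares before constraints: Unit G2 166,391.6479; Unit PH1 50,502.2573; Unit 2A 568,106.0948.
Held at cap: Unit G2 ($89,900.00); residual $695,100.00 reallocated over remaining metered usage 3,491.
Redistributed shares: Unit PH1 56,746.9207 → $56,746.92; Unit 2A 638,353.0793 → $638,353.08.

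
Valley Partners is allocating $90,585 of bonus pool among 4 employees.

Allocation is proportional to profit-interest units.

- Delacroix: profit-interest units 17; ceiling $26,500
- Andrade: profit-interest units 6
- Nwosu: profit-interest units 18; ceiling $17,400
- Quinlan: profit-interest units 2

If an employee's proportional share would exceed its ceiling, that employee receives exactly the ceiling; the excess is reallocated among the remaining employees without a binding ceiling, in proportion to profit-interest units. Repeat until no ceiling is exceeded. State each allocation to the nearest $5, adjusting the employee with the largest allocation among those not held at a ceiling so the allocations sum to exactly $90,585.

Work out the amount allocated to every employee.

Profit-interest units total: 43.
Pro-rata shares before constraints: Delacroix 35,812.67; Andrade 12,639.77; Nwosu 37,919.30; Quinlan 4,213.26.
Cap binds for Delacroix ($26,500), Nwosu ($17,400); remaining pool $46,685 reallocated over remaining profit-interest units 8.
Shares after redistribution: Andrade 35,013.75 → $35,015; Quinlan 11,671.25 → $11,670.

Delacroix: $26,500; Andrade: $35,015; Nwosu: $17,400; Quinlan: $11,670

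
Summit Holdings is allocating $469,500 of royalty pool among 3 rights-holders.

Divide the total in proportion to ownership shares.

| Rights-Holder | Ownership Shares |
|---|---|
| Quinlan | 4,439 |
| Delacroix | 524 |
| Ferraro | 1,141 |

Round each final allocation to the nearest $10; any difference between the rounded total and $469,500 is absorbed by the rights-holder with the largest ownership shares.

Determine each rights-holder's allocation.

Quinlan: $341,440 · Delacroix: $40,300 · Ferraro: $87,760

Sum of ownership shares: 6,104.
Unrounded shares: Quinlan 4,439/6,104 × $469,500 = 341,433.57; Delacroix 524/6,104 × $469,500 = 40,304.39; Ferraro 1,141/6,104 × $469,500 = 87,762.04.
After rounding ($10): Quinlan $341,430; Delacroix $40,300; Ferraro $87,760. Sum = $469,490.
Difference $469,500 − $469,490 = +$10 applied to largest ownership shares (Quinlan): Quinlan becomes $341,440.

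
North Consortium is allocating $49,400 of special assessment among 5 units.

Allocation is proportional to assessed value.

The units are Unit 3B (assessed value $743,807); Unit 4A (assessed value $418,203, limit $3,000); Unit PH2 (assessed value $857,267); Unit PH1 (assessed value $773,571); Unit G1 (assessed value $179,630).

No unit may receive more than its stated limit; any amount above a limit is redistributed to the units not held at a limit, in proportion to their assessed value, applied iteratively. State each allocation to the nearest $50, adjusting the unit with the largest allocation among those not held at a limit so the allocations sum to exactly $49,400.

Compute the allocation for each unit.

Combined assessed value = 2,972,478.
Unconstrained shares: Unit 3B 12,361.43; Unit 4A 6,950.17; Unit PH2 14,247.03; Unit PH1 12,856.08; Unit G1 2,985.29.
Cap binds for Unit 4A ($3,000); balance $46,400 reallocated over remaining assessed value 2,554,275.
Redistributed shares: Unit 3B 13,511.72 → $13,500; Unit PH2 15,572.79 → $15,550; Unit PH1 14,052.40 → $14,050; Unit G1 3,263.09 → $3,250.
Rounding difference +$50 applied to Unit PH2 → $15,600.

Unit 3B: $13,500 · Unit 4A: $3,000 · Unit PH2: $15,600 · Unit PH1: $14,050 · Unit G1: $3,250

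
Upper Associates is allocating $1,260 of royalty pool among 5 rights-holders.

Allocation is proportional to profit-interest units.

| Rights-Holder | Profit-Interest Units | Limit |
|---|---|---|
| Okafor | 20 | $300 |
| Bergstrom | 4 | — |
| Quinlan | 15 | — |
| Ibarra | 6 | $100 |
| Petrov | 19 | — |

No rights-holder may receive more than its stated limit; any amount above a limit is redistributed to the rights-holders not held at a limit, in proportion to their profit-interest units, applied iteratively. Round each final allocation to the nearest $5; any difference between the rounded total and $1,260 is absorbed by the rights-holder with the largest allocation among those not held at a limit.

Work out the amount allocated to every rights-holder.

Profit-interest units total: 64.
Pro-rata shares before constraints: Okafor 393.75; Bergstrom 78.75; Quinlan 295.31; Ibarra 118.12; Petrov 374.06.
Capped: Okafor ($300), Ibarra ($100); residual $860 reallocated over remaining profit-interest units 38.
Redistributed shares: Bergstrom 90.53 → $90; Quinlan 339.47 → $340; Petrov 430.00 → $430.

Okafor: $300; Bergstrom: $90; Quinlan: $340; Ibarra: $100; Petrov: $430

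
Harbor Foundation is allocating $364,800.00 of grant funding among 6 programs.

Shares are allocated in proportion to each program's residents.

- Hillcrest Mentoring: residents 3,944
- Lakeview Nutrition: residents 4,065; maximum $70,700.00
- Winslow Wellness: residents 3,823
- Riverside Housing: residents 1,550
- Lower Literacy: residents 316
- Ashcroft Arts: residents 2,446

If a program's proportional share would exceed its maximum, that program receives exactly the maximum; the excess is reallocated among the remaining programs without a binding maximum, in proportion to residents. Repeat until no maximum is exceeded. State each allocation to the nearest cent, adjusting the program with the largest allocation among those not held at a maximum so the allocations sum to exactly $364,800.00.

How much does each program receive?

Hillcrest Mentoring: $96,028.68 | Lakeview Nutrition: $70,700.00 | Winslow Wellness: $93,082.56 | Riverside Housing: $37,739.47 | Lower Literacy: $7,693.98 | Ashcroft Arts: $59,555.31

Total residents = 16,144.
Unconstrained shares: Hillcrest Mentoring 89,121.1100; Lakeview Nutrition 91,855.3023; Winslow Wellness 86,386.9177; Riverside Housing 35,024.7770; Lower Literacy 7,140.5352; Ashcroft Arts 55,271.3578.
Cap binds for Lakeview Nutrition ($70,700.00); residual $294,100.00 reallocated over remaining residents 12,079.
Remaining shares: Hillcrest Mentoring 96,028.6779 → $96,028.68; Winslow Wellness 93,082.5648 → $93,082.56; Riverside Housing 37,739.4652 → $37,739.47; Lower Literacy 7,693.9813 → $7,693.98; Ashcroft Arts 59,555.3109 → $59,555.31.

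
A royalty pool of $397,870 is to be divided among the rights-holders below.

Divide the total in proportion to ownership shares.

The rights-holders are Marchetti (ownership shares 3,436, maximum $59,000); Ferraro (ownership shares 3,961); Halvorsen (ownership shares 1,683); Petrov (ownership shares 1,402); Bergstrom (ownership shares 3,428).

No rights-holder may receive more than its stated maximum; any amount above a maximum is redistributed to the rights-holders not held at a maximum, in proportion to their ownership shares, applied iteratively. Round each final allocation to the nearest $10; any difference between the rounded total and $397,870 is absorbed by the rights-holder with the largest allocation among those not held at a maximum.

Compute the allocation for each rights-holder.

Combined ownership shares = 13,910.
Proportional shares (ignoring caps): Marchetti 98,280.47; Ferraro 113,297.13; Halvorsen 48,139.12; Petrov 40,101.63; Bergstrom 98,051.64.
Cap binds for Marchetti ($59,000); residual $338,870 reallocated over remaining ownership shares 10,474.
Redistributed shares: Ferraro 128,152.00 → $128,150; Halvorsen 54,450.85 → $54,450; Petrov 45,359.53 → $45,360; Bergstrom 110,907.62 → $110,910.

Marchetti: $59,000; Ferraro: $128,150; Halvorsen: $54,450; Petrov: $45,360; Bergstrom: $110,910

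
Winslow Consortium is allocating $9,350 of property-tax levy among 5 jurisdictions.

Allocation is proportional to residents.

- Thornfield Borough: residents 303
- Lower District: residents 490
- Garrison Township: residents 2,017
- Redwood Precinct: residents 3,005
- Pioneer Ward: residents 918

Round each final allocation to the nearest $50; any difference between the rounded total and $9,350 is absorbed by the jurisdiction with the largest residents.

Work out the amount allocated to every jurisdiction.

Thornfield Borough: $400; Lower District: $700; Garrison Township: $2,800; Redwood Precinct: $4,200; Pioneer Ward: $1,250

Residents total: 6,733.
Pro-rata amounts: Thornfield Borough 303/6,733 × $9,350 = 420.77; Lower District 490/6,733 × $9,350 = 680.45; Garrison Township 2,017/6,733 × $9,350 = 2,800.97; Redwood Precinct 3,005/6,733 × $9,350 = 4,172.99; Pioneer Ward 918/6,733 × $9,350 = 1,274.81.
Rounded to nearest $50: Thornfield Borough $400; Lower District $700; Garrison Township $2,800; Redwood Precinct $4,150; Pioneer Ward $1,250. Sum = $9,300.
Difference $9,350 − $9,300 = +$50 applied to largest residents (Redwood Precinct): Redwood Precinct becomes $4,200.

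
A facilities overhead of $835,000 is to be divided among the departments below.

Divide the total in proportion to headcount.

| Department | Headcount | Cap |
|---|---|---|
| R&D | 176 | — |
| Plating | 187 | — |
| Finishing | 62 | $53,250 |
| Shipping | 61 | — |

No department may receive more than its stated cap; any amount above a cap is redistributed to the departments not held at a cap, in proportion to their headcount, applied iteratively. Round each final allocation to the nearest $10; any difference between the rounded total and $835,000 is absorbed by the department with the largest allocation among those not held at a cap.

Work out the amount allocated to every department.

Sum of headcount: 486.
Unconstrained shares: R&D 302,386.83; Plating 321,286.01; Finishing 106,522.63; Shipping 104,804.53.
Cap binds for Finishing ($53,250); balance $781,750 reallocated over remaining headcount 424.
Remaining shares: R&D 324,500.00 → $324,500; Plating 344,781.25 → $344,780; Shipping 112,468.75 → $112,470.

R&D: $324,500; Plating: $344,780; Finishing: $53,250; Shipping: $112,470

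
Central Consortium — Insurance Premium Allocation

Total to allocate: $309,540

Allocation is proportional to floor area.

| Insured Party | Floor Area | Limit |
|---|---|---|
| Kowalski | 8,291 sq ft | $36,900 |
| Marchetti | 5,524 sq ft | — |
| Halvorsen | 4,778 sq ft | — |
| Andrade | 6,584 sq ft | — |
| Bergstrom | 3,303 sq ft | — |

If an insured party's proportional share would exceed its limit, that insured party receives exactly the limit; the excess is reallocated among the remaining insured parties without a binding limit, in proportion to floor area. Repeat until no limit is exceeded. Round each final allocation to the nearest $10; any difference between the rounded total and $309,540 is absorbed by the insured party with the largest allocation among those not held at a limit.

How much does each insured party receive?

Kowalski: $36,900 · Marchetti: $74,600 · Halvorsen: $64,520 · Andrade: $88,920 · Bergstrom: $44,600

Total floor area = 28,480.
Proportional shares (ignoring caps): Kowalski 90,112.22; Marchetti 60,038.59; Halvorsen 51,930.55; Andrade 71,559.39; Bergstrom 35,899.25.
Capped: Kowalski ($36,900); balance $272,640 reallocated over remaining floor area 20,189.
Shares after redistribution: Marchetti 74,598.21 → $74,600; Halvorsen 64,523.94 → $64,520; Andrade 88,912.86 → $88,910; Bergstrom 44,604.98 → $44,600.
Rounding difference +$10 applied to Andrade → $88,920.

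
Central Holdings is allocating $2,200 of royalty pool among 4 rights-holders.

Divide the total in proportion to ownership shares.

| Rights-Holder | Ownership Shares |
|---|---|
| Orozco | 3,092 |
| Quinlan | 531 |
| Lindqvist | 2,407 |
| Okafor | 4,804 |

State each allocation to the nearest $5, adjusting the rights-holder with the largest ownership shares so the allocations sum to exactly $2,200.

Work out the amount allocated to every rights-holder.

Total ownership shares = 10,834.
Proportional shares: Orozco 3,092/10,834 × $2,200 = 627.88; Quinlan 531/10,834 × $2,200 = 107.83; Lindqvist 2,407/10,834 × $2,200 = 488.78; Okafor 4,804/10,834 × $2,200 = 975.52.
Rounded to nearest $5: Orozco $630; Quinlan $110; Lindqvist $490; Okafor $975. Sum = $2,205.
Difference $2,200 − $2,205 = −$5 applied to largest ownership shares (Okafor): Okafor becomes $970.

Orozco: $630; Quinlan: $110; Lindqvist: $490; Okafor: $970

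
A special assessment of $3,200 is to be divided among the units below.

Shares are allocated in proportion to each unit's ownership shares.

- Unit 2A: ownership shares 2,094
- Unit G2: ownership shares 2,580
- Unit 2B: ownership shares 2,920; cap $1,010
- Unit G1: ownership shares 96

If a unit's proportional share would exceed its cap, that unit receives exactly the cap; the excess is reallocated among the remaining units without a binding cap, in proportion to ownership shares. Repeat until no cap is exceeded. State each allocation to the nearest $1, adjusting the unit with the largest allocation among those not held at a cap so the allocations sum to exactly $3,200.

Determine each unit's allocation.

Unit 2A: $961; Unit G2: $1,185; Unit 2B: $1,010; Unit G1: $44

Combined ownership shares = 7,690.
Unconstrained shares: Unit 2A 871.37; Unit G2 1,073.60; Unit 2B 1,215.08; Unit G1 39.95.
Held at cap: Unit 2B ($1,010); residual $2,190 reallocated over remaining ownership shares 4,770.
Redistributed shares: Unit 2A 961.40 → $961; Unit G2 1,184.53 → $1,185; Unit G1 44.08 → $44.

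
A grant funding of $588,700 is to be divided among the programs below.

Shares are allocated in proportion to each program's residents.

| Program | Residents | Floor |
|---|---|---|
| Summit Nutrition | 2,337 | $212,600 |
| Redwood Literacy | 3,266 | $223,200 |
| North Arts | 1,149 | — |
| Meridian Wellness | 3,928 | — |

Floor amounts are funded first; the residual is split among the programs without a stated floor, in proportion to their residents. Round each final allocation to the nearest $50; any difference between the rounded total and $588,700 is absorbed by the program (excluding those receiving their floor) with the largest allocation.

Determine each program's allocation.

Summit Nutrition: $212,600 · Redwood Literacy: $223,200 · North Arts: $34,600 · Meridian Wellness: $118,300

Fund the minimums — Summit Nutrition $212,600; Redwood Literacy $223,200. Remaining pool $152,900.
Remaining pool split over remaining residents 5,077: North Arts 34,603.53 → $34,600; Meridian Wellness 118,296.47 → $118,300.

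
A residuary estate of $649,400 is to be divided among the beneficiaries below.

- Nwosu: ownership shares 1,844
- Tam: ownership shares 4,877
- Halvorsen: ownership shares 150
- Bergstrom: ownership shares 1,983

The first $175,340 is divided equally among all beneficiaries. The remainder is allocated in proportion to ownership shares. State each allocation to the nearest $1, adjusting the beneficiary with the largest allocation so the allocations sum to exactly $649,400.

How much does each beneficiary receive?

$175,340 shared equally gives $43,835 per beneficiary.
Remainder $474,060 by ownership shares (total 8,854): Nwosu 98,731.27 → $98,731; Tam 261,123.86 → $261,124; Halvorsen 8,031.29 → $8,031; Bergstrom 106,173.59 → $106,174.
Totals: Nwosu $43,835 + $98,731 = $142,566; Tam $43,835 + $261,124 = $304,959; Halvorsen $43,835 + $8,031 = $51,866; Bergstrom $43,835 + $106,174 = $150,009.

Nwosu: $142,566; Tam: $304,959; Halvorsen: $51,866; Bergstrom: $150,009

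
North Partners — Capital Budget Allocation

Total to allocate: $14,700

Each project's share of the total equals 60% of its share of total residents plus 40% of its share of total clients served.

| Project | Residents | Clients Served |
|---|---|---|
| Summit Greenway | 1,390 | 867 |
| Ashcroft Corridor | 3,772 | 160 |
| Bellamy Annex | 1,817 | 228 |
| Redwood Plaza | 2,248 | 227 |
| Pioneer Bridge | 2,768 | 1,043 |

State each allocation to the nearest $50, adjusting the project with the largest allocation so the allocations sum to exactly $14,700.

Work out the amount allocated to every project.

Summit Greenway: $3,050; Ashcroft Corridor: $3,150; Bellamy Annex: $1,850; Redwood Plaza: $2,200; Pioneer Bridge: $4,450

Totals — residents 11,995, clients served 2,525.
Blended shares (60% residents + 40% clients served): Summit Greenway 0.2069; Ashcroft Corridor 0.2140; Bellamy Annex 0.1270; Redwood Plaza 0.1484; Pioneer Bridge 0.3037.
Proportional shares: Summit Greenway 3,041.07; Ashcroft Corridor 3,146.17; Bellamy Annex 1,867.00; Redwood Plaza 2,181.59; Pioneer Bridge 4,464.18.
At nearest $50: Summit Greenway $3,050; Ashcroft Corridor $3,150; Bellamy Annex $1,850; Redwood Plaza $2,200; Pioneer Bridge $4,450. Sum = $14,700.
Sum already equals the total — no adjustment.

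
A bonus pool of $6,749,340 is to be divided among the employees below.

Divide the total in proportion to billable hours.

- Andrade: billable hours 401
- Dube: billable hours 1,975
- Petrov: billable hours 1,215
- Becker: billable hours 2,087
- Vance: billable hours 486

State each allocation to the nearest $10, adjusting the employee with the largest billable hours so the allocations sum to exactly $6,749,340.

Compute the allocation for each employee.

Combined billable hours = 401 + 1,975 + 1,215 + 2,087 + 486 = 6,164.
Proportional shares: Andrade 439,079.39; Dube 2,162,548.10; Petrov 1,330,377.69; Becker 2,285,183.74; Vance 532,151.08.
At nearest $10: Andrade $439,080; Dube $2,162,550; Petrov $1,330,380; Becker $2,285,180; Vance $532,150. Sum = $6,749,340.
No rounding difference to absorb.

Andrade: $439,080 | Dube: $2,162,550 | Petrov: $1,330,380 | Becker: $2,285,180 | Vance: $532,150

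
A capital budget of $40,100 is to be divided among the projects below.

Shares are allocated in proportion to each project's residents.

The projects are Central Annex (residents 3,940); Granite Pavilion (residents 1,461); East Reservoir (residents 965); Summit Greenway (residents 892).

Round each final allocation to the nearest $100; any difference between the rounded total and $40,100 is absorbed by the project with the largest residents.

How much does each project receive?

Total residents = 3,940 + 1,461 + 965 + 892 = 7,258.
Pro-rata amounts: Central Annex 21,768.26; Granite Pavilion 8,071.93; East Reservoir 5,331.57; Summit Greenway 4,928.24.
After rounding ($100): Central Annex $21,800; Granite Pavilion $8,100; East Reservoir $5,300; Summit Greenway $4,900. Sum = $40,100.
Rounded total matches; no reconciliation needed.

Central Annex: $21,800 · Granite Pavilion: $8,100 · East Reservoir: $5,300 · Summit Greenway: $4,900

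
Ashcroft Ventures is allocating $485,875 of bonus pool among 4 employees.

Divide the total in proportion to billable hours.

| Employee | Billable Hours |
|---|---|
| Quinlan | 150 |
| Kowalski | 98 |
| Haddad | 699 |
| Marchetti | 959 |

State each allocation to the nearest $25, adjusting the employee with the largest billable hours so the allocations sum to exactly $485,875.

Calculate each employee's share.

Quinlan: $38,250 · Kowalski: $24,975 · Haddad: $178,200 · Marchetti: $244,450

Sum of billable hours: 150 + 98 + 699 + 959 = 1,906.
Pro-rata amounts: Quinlan 38,237.80; Kowalski 24,982.03; Haddad 178,188.16; Marchetti 244,467.01.
Rounded to nearest $25: Quinlan $38,250; Kowalski $24,975; Haddad $178,200; Marchetti $244,475. Sum = $485,900.
Difference $485,875 − $485,900 = −$25 applied to largest billable hours (Marchetti): Marchetti becomes $244,450.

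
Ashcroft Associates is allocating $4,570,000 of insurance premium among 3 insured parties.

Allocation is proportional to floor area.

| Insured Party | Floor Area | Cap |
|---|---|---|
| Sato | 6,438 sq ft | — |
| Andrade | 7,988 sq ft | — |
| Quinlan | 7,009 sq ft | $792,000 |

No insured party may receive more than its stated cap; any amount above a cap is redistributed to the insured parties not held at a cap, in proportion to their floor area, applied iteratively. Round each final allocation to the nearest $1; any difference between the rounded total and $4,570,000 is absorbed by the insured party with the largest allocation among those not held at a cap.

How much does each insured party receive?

Total floor area = 21,435.
Unconstrained shares: Sato 1,372,599.02; Andrade 1,703,063.21; Quinlan 1,494,337.77.
Cap binds for Quinlan ($792,000); residual $3,778,000 reallocated over remaining floor area 14,426.
Remaining shares: Sato 1,686,036.60 → $1,686,037; Andrade 2,091,963.40 → $2,091,963.

Sato: $1,686,037 | Andrade: $2,091,963 | Quinlan: $792,000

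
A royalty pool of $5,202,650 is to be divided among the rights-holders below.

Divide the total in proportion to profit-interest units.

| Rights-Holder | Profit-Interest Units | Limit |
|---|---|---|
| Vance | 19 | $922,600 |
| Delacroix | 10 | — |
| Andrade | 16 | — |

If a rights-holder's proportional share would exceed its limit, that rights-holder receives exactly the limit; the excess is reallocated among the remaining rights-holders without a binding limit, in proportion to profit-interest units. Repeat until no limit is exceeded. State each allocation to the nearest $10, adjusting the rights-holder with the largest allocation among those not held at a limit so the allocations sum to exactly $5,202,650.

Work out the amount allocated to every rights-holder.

Sum of profit-interest units: 45.
Pro-rata shares before constraints: Vance 2,196,674.44; Delacroix 1,156,144.44; Andrade 1,849,831.11.
Cap binds for Vance ($922,600); residual $4,280,050 reallocated over remaining profit-interest units 26.
Remaining shares: Delacroix 1,646,173.08 → $1,646,170; Andrade 2,633,876.92 → $2,633,880.

Vance: $922,600; Delacroix: $1,646,170; Andrade: $2,633,880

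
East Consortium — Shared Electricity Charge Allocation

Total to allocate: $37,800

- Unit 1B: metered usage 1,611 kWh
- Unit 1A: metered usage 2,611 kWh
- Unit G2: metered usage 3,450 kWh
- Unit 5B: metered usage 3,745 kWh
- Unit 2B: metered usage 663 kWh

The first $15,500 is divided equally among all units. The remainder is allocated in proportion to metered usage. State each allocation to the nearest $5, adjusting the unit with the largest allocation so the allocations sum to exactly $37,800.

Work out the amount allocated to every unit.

First tranche $15,500 split equally: $3,100 each.
Remainder $22,300 by metered usage (total 12,080): Unit 1B 2,973.95 → $2,975; Unit 1A 4,819.98 → $4,820; Unit G2 6,368.79 → $6,370; Unit 5B 6,913.37 → $6,915; Unit 2B 1,223.92 → $1,225.
Rounding difference −$5 on remainder applied to Unit 5B.
Totals: Unit 1B $3,100 + $2,975 = $6,075; Unit 1A $3,100 + $4,820 = $7,920; Unit G2 $3,100 + $6,370 = $9,470; Unit 5B $3,100 + $6,910 = $10,010; Unit 2B $3,100 + $1,225 = $4,325.

Unit 1B: $6,075 | Unit 1A: $7,920 | Unit G2: $9,470 | Unit 5B: $10,010 | Unit 2B: $4,325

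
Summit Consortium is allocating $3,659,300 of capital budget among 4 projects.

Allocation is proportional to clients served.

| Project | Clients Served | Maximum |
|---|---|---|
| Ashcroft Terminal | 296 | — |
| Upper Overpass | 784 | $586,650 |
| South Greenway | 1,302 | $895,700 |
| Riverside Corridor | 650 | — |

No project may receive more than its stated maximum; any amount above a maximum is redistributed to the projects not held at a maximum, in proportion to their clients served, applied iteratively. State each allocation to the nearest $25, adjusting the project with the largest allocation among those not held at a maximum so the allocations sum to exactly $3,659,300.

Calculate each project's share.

Ashcroft Terminal: $681,150 · Upper Overpass: $586,650 · South Greenway: $895,700 · Riverside Corridor: $1,495,800

Total clients served = 3,032.
Pro-rata shares before constraints: Ashcroft Terminal 357,240.37; Upper Overpass 946,204.22; South Greenway 1,571,374.87; Riverside Corridor 784,480.54.
Held at cap: Upper Overpass ($586,650), South Greenway ($895,700); balance $2,176,950 reallocated over remaining clients served 946.
Shares after redistribution: Ashcroft Terminal 681,159.83 → $681,150; Riverside Corridor 1,495,790.17 → $1,495,800.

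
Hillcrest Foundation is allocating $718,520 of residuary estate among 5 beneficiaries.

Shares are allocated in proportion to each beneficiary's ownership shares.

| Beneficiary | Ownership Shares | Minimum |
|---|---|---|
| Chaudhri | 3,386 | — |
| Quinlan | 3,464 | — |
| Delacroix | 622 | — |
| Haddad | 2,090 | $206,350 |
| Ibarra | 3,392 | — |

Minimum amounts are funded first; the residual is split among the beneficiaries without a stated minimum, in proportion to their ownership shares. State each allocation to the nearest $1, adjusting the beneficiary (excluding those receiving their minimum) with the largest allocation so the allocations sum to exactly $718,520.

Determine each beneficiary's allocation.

Chaudhri: $159,629; Quinlan: $163,306; Delacroix: $29,323; Haddad: $206,350; Ibarra: $159,912

Guaranteed amounts: Haddad $206,350. Balance $512,170.
Balance split over remaining ownership shares 10,864: Chaudhri 159,628.83 → $159,629; Quinlan 163,306.05 → $163,306; Delacroix 29,323.43 → $29,323; Ibarra 159,911.69 → $159,912.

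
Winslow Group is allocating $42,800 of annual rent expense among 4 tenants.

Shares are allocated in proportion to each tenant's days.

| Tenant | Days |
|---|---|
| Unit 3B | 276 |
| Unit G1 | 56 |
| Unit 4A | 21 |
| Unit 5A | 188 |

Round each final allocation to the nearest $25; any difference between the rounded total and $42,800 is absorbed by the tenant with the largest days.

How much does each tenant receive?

Combined days = 541.
Proportional shares: Unit 3B 276/541 × $42,800 = 21,835.12; Unit G1 56/541 × $42,800 = 4,430.31; Unit 4A 21/541 × $42,800 = 1,661.37; Unit 5A 188/541 × $42,800 = 14,873.20.
After rounding ($25): Unit 3B $21,825; Unit G1 $4,425; Unit 4A $1,650; Unit 5A $14,875. Sum = $42,775.
Difference $42,800 − $42,775 = +$25 applied to largest days (Unit 3B): Unit 3B becomes $21,850.

Unit 3B: $21,850 · Unit G1: $4,425 · Unit 4A: $1,650 · Unit 5A: $14,875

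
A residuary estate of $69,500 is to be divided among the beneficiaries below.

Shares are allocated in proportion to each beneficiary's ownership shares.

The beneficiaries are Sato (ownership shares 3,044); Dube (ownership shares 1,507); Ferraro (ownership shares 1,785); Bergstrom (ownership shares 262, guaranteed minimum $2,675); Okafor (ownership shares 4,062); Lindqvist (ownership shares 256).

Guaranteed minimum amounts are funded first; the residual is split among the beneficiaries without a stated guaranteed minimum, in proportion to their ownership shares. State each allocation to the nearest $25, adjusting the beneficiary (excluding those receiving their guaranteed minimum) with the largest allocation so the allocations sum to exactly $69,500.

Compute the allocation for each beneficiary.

Minimums first: Bergstrom $2,675. Remaining pool $66,825.
Remaining pool split over remaining ownership shares 10,654: Sato 19,092.86 → $19,100; Dube 9,452.34 → $9,450; Ferraro 11,196.04 → $11,200; Okafor 25,478.05 → $25,475; Lindqvist 1,605.71 → $1,600.

Sato: $19,100; Dube: $9,450; Ferraro: $11,200; Bergstrom: $2,675; Okafor: $25,475; Lindqvist: $1,600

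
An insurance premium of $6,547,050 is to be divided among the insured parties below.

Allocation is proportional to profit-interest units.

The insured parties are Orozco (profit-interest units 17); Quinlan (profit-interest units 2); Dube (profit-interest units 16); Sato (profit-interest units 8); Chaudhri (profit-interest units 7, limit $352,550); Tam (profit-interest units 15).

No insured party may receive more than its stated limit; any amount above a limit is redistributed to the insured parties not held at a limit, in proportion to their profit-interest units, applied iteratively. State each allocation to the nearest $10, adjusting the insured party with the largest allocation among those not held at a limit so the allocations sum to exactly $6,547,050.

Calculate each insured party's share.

Orozco: $1,815,630 | Quinlan: $213,600 | Dube: $1,708,830 | Sato: $854,410 | Chaudhri: $352,550 | Tam: $1,602,030

Profit-interest units total: 65.
Pro-rata shares before constraints: Orozco 1,712,305.38; Quinlan 201,447.69; Dube 1,611,581.54; Sato 805,790.77; Chaudhri 705,066.92; Tam 1,510,857.69.
Capped: Chaudhri ($352,550); residual $6,194,500 reallocated over remaining profit-interest units 58.
Remaining shares: Orozco 1,815,629.31 → $1,815,630; Quinlan 213,603.45 → $213,600; Dube 1,708,827.59 → $1,708,830; Sato 854,413.79 → $854,410; Tam 1,602,025.86 → $1,602,030.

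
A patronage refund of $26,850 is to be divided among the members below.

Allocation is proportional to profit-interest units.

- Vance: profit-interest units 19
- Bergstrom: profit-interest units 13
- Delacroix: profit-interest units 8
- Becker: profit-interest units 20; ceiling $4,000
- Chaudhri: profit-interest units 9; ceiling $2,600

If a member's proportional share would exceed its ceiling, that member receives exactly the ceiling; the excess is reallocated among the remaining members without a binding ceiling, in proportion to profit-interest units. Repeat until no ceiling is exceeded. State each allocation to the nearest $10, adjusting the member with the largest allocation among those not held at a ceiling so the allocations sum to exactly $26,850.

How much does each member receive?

Sum of profit-interest units: 69.
Proportional shares (ignoring caps): Vance 7,393.48; Bergstrom 5,058.70; Delacroix 3,113.04; Becker 7,782.61; Chaudhri 3,502.17.
Cap binds for Becker ($4,000), Chaudhri ($2,600); residual $20,250 reallocated over remaining profit-interest units 40.
Redistributed shares: Vance 9,618.75 → $9,620; Bergstrom 6,581.25 → $6,580; Delacroix 4,050.00 → $4,050.

Vance: $9,620; Bergstrom: $6,580; Delacroix: $4,050; Becker: $4,000; Chaudhri: $2,600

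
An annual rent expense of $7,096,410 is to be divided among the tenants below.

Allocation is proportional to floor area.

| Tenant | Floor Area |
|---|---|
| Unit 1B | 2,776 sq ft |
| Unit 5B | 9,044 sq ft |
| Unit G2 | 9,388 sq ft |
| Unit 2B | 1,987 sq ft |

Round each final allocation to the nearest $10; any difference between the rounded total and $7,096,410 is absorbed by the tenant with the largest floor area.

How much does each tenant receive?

Combined floor area = 2,776 + 9,044 + 9,388 + 1,987 = 23,195.
Pro-rata amounts: Unit 1B 849,305.20; Unit 5B 2,766,972.71; Unit G2 2,872,218.02; Unit 2B 607,914.06.
Rounded to nearest $10: Unit 1B $849,310; Unit 5B $2,766,970; Unit G2 $2,872,220; Unit 2B $607,910. Sum = $7,096,410.
Sum already equals the total — no adjustment.

Unit 1B: $849,310 | Unit 5B: $2,766,970 | Unit G2: $2,872,220 | Unit 2B: $607,910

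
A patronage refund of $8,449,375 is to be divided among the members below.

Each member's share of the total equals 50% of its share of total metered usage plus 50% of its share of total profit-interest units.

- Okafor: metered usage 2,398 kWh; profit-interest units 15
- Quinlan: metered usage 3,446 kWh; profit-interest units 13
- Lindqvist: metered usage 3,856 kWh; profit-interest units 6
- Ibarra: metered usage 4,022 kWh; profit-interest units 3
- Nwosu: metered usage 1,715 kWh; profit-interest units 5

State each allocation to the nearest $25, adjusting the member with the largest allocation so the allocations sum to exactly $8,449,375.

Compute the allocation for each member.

Okafor: $2,165,075 · Quinlan: $2,250,725 · Lindqvist: $1,658,800 · Ibarra: $1,402,475 · Nwosu: $972,300

Metered usage total 15,437; profit-interest units total 42.
Composite weights (50% metered usage + 50% profit-interest units): Okafor 0.2562; Quinlan 0.2664; Lindqvist 0.1963; Ibarra 0.1660; Nwosu 0.1151.
Unrounded shares: Okafor 2,165,084.41; Quinlan 2,250,717.95; Lindqvist 1,658,809.22; Ibarra 1,402,475.52; Nwosu 972,287.89.
After rounding ($25): Okafor $2,165,075; Quinlan $2,250,725; Lindqvist $1,658,800; Ibarra $1,402,475; Nwosu $972,300. Sum = $8,449,375.
No rounding difference to absorb.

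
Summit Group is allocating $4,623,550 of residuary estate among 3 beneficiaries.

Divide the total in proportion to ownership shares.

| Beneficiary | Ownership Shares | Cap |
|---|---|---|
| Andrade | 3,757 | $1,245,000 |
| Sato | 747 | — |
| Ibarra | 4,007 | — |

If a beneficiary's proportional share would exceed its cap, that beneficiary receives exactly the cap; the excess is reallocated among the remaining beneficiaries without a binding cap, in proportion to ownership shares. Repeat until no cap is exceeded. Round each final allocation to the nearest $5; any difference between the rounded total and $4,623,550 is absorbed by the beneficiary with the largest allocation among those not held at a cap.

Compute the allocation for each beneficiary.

Sum of ownership shares: 8,511.
Pro-rata shares before constraints: Andrade 2,040,967.85; Sato 405,803.30; Ibarra 2,176,778.86.
Cap binds for Andrade ($1,245,000); remaining pool $3,378,550 reallocated over remaining ownership shares 4,754.
Redistributed shares: Sato 530,874.39 → $530,875; Ibarra 2,847,675.61 → $2,847,675.

Andrade: $1,245,000 | Sato: $530,875 | Ibarra: $2,847,675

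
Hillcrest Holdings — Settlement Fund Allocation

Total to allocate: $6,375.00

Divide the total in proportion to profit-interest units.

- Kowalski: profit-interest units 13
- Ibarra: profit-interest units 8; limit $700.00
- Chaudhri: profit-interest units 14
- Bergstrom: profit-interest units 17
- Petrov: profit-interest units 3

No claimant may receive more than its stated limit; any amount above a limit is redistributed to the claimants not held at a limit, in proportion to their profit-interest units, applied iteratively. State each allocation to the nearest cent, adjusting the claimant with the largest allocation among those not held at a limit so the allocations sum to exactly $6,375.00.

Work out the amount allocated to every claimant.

Profit-interest units total: 55.
Unconstrained shares: Kowalski 1,506.8182; Ibarra 927.2727; Chaudhri 1,622.7273; Bergstrom 1,970.4545; Petrov 347.7273.
Cap binds for Ibarra ($700.00); balance $5,675.00 reallocated over remaining profit-interest units 47.
Remaining shares: Kowalski 1,569.6809 → $1,569.68; Chaudhri 1,690.4255 → $1,690.43; Bergstrom 2,052.6596 → $2,052.66; Petrov 362.2340 → $362.23.

Kowalski: $1,569.68 | Ibarra: $700.00 | Chaudhri: $1,690.43 | Bergstrom: $2,052.66 | Petrov: $362.23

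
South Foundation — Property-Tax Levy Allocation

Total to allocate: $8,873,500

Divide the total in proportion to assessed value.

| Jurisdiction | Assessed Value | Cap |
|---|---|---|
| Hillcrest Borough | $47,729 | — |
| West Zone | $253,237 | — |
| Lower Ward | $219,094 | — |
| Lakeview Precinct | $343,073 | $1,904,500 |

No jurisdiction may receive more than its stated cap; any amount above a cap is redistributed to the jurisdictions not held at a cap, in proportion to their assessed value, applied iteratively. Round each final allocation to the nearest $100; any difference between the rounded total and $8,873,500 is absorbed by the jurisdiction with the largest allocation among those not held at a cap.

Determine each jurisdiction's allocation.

Sum of assessed value: 863,133.
Proportional shares (ignoring caps): Hillcrest Borough 490,681.37; West Zone 2,603,420.93; Lower Ward 2,252,411.40; Lakeview Precinct 3,526,986.30.
Held at cap: Lakeview Precinct ($1,904,500); balance $6,969,000 reallocated over remaining assessed value 520,060.
Remaining shares: Hillcrest Borough 639,586.59 → $639,600; West Zone 3,393,471.24 → $3,393,500; Lower Ward 2,935,942.17 → $2,935,900.

Hillcrest Borough: $639,600 · West Zone: $3,393,500 · Lower Ward: $2,935,900 · Lakeview Precinct: $1,904,500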